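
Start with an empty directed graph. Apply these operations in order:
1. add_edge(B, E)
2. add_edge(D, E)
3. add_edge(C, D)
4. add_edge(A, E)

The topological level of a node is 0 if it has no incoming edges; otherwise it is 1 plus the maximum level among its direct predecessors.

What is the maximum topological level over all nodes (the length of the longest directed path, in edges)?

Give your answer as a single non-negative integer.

Op 1: add_edge(B, E). Edges now: 1
Op 2: add_edge(D, E). Edges now: 2
Op 3: add_edge(C, D). Edges now: 3
Op 4: add_edge(A, E). Edges now: 4
Compute levels (Kahn BFS):
  sources (in-degree 0): A, B, C
  process A: level=0
    A->E: in-degree(E)=2, level(E)>=1
  process B: level=0
    B->E: in-degree(E)=1, level(E)>=1
  process C: level=0
    C->D: in-degree(D)=0, level(D)=1, enqueue
  process D: level=1
    D->E: in-degree(E)=0, level(E)=2, enqueue
  process E: level=2
All levels: A:0, B:0, C:0, D:1, E:2
max level = 2

Answer: 2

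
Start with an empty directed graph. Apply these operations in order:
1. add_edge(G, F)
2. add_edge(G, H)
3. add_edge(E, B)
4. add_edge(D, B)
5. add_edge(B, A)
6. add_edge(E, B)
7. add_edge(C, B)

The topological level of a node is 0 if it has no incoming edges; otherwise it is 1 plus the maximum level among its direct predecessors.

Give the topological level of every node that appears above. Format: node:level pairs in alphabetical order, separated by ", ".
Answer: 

Op 1: add_edge(G, F). Edges now: 1
Op 2: add_edge(G, H). Edges now: 2
Op 3: add_edge(E, B). Edges now: 3
Op 4: add_edge(D, B). Edges now: 4
Op 5: add_edge(B, A). Edges now: 5
Op 6: add_edge(E, B) (duplicate, no change). Edges now: 5
Op 7: add_edge(C, B). Edges now: 6
Compute levels (Kahn BFS):
  sources (in-degree 0): C, D, E, G
  process C: level=0
    C->B: in-degree(B)=2, level(B)>=1
  process D: level=0
    D->B: in-degree(B)=1, level(B)>=1
  process E: level=0
    E->B: in-degree(B)=0, level(B)=1, enqueue
  process G: level=0
    G->F: in-degree(F)=0, level(F)=1, enqueue
    G->H: in-degree(H)=0, level(H)=1, enqueue
  process B: level=1
    B->A: in-degree(A)=0, level(A)=2, enqueue
  process F: level=1
  process H: level=1
  process A: level=2
All levels: A:2, B:1, C:0, D:0, E:0, F:1, G:0, H:1

Answer: A:2, B:1, C:0, D:0, E:0, F:1, G:0, H:1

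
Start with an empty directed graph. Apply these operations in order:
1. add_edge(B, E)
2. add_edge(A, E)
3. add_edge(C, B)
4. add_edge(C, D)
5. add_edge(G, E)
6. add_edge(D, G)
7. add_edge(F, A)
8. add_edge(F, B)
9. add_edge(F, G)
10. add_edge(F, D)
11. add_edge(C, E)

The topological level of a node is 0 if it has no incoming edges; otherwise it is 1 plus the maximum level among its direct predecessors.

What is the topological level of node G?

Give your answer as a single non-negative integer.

Answer: 2

Derivation:
Op 1: add_edge(B, E). Edges now: 1
Op 2: add_edge(A, E). Edges now: 2
Op 3: add_edge(C, B). Edges now: 3
Op 4: add_edge(C, D). Edges now: 4
Op 5: add_edge(G, E). Edges now: 5
Op 6: add_edge(D, G). Edges now: 6
Op 7: add_edge(F, A). Edges now: 7
Op 8: add_edge(F, B). Edges now: 8
Op 9: add_edge(F, G). Edges now: 9
Op 10: add_edge(F, D). Edges now: 10
Op 11: add_edge(C, E). Edges now: 11
Compute levels (Kahn BFS):
  sources (in-degree 0): C, F
  process C: level=0
    C->B: in-degree(B)=1, level(B)>=1
    C->D: in-degree(D)=1, level(D)>=1
    C->E: in-degree(E)=3, level(E)>=1
  process F: level=0
    F->A: in-degree(A)=0, level(A)=1, enqueue
    F->B: in-degree(B)=0, level(B)=1, enqueue
    F->D: in-degree(D)=0, level(D)=1, enqueue
    F->G: in-degree(G)=1, level(G)>=1
  process A: level=1
    A->E: in-degree(E)=2, level(E)>=2
  process B: level=1
    B->E: in-degree(E)=1, level(E)>=2
  process D: level=1
    D->G: in-degree(G)=0, level(G)=2, enqueue
  process G: level=2
    G->E: in-degree(E)=0, level(E)=3, enqueue
  process E: level=3
All levels: A:1, B:1, C:0, D:1, E:3, F:0, G:2
level(G) = 2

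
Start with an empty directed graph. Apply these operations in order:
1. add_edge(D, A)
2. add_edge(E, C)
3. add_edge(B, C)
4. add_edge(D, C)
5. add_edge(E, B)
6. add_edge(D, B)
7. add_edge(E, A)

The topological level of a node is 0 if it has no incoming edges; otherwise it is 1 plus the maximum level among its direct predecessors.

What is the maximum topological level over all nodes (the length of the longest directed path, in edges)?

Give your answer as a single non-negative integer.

Answer: 2

Derivation:
Op 1: add_edge(D, A). Edges now: 1
Op 2: add_edge(E, C). Edges now: 2
Op 3: add_edge(B, C). Edges now: 3
Op 4: add_edge(D, C). Edges now: 4
Op 5: add_edge(E, B). Edges now: 5
Op 6: add_edge(D, B). Edges now: 6
Op 7: add_edge(E, A). Edges now: 7
Compute levels (Kahn BFS):
  sources (in-degree 0): D, E
  process D: level=0
    D->A: in-degree(A)=1, level(A)>=1
    D->B: in-degree(B)=1, level(B)>=1
    D->C: in-degree(C)=2, level(C)>=1
  process E: level=0
    E->A: in-degree(A)=0, level(A)=1, enqueue
    E->B: in-degree(B)=0, level(B)=1, enqueue
    E->C: in-degree(C)=1, level(C)>=1
  process A: level=1
  process B: level=1
    B->C: in-degree(C)=0, level(C)=2, enqueue
  process C: level=2
All levels: A:1, B:1, C:2, D:0, E:0
max level = 2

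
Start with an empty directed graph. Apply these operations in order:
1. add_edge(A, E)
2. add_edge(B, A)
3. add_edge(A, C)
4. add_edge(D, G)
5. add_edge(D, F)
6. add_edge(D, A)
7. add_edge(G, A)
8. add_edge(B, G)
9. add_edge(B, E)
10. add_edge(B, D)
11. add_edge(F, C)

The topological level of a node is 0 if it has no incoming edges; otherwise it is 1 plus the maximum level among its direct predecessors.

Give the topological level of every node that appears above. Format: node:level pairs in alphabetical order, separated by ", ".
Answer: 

Answer: A:3, B:0, C:4, D:1, E:4, F:2, G:2

Derivation:
Op 1: add_edge(A, E). Edges now: 1
Op 2: add_edge(B, A). Edges now: 2
Op 3: add_edge(A, C). Edges now: 3
Op 4: add_edge(D, G). Edges now: 4
Op 5: add_edge(D, F). Edges now: 5
Op 6: add_edge(D, A). Edges now: 6
Op 7: add_edge(G, A). Edges now: 7
Op 8: add_edge(B, G). Edges now: 8
Op 9: add_edge(B, E). Edges now: 9
Op 10: add_edge(B, D). Edges now: 10
Op 11: add_edge(F, C). Edges now: 11
Compute levels (Kahn BFS):
  sources (in-degree 0): B
  process B: level=0
    B->A: in-degree(A)=2, level(A)>=1
    B->D: in-degree(D)=0, level(D)=1, enqueue
    B->E: in-degree(E)=1, level(E)>=1
    B->G: in-degree(G)=1, level(G)>=1
  process D: level=1
    D->A: in-degree(A)=1, level(A)>=2
    D->F: in-degree(F)=0, level(F)=2, enqueue
    D->G: in-degree(G)=0, level(G)=2, enqueue
  process F: level=2
    F->C: in-degree(C)=1, level(C)>=3
  process G: level=2
    G->A: in-degree(A)=0, level(A)=3, enqueue
  process A: level=3
    A->C: in-degree(C)=0, level(C)=4, enqueue
    A->E: in-degree(E)=0, level(E)=4, enqueue
  process C: level=4
  process E: level=4
All levels: A:3, B:0, C:4, D:1, E:4, F:2, G:2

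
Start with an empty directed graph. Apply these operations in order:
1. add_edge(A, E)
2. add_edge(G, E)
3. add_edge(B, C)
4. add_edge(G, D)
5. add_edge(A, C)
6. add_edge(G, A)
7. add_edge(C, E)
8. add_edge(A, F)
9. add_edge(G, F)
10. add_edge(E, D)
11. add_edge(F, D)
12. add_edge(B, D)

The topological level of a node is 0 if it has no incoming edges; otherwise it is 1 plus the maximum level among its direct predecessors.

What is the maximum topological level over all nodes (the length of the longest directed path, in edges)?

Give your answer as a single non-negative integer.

Op 1: add_edge(A, E). Edges now: 1
Op 2: add_edge(G, E). Edges now: 2
Op 3: add_edge(B, C). Edges now: 3
Op 4: add_edge(G, D). Edges now: 4
Op 5: add_edge(A, C). Edges now: 5
Op 6: add_edge(G, A). Edges now: 6
Op 7: add_edge(C, E). Edges now: 7
Op 8: add_edge(A, F). Edges now: 8
Op 9: add_edge(G, F). Edges now: 9
Op 10: add_edge(E, D). Edges now: 10
Op 11: add_edge(F, D). Edges now: 11
Op 12: add_edge(B, D). Edges now: 12
Compute levels (Kahn BFS):
  sources (in-degree 0): B, G
  process B: level=0
    B->C: in-degree(C)=1, level(C)>=1
    B->D: in-degree(D)=3, level(D)>=1
  process G: level=0
    G->A: in-degree(A)=0, level(A)=1, enqueue
    G->D: in-degree(D)=2, level(D)>=1
    G->E: in-degree(E)=2, level(E)>=1
    G->F: in-degree(F)=1, level(F)>=1
  process A: level=1
    A->C: in-degree(C)=0, level(C)=2, enqueue
    A->E: in-degree(E)=1, level(E)>=2
    A->F: in-degree(F)=0, level(F)=2, enqueue
  process C: level=2
    C->E: in-degree(E)=0, level(E)=3, enqueue
  process F: level=2
    F->D: in-degree(D)=1, level(D)>=3
  process E: level=3
    E->D: in-degree(D)=0, level(D)=4, enqueue
  process D: level=4
All levels: A:1, B:0, C:2, D:4, E:3, F:2, G:0
max level = 4

Answer: 4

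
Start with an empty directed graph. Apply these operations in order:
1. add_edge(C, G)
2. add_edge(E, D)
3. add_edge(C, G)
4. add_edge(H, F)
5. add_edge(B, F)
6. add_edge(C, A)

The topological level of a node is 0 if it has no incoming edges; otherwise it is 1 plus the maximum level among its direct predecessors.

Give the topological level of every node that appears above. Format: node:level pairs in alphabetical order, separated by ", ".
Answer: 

Op 1: add_edge(C, G). Edges now: 1
Op 2: add_edge(E, D). Edges now: 2
Op 3: add_edge(C, G) (duplicate, no change). Edges now: 2
Op 4: add_edge(H, F). Edges now: 3
Op 5: add_edge(B, F). Edges now: 4
Op 6: add_edge(C, A). Edges now: 5
Compute levels (Kahn BFS):
  sources (in-degree 0): B, C, E, H
  process B: level=0
    B->F: in-degree(F)=1, level(F)>=1
  process C: level=0
    C->A: in-degree(A)=0, level(A)=1, enqueue
    C->G: in-degree(G)=0, level(G)=1, enqueue
  process E: level=0
    E->D: in-degree(D)=0, level(D)=1, enqueue
  process H: level=0
    H->F: in-degree(F)=0, level(F)=1, enqueue
  process A: level=1
  process G: level=1
  process D: level=1
  process F: level=1
All levels: A:1, B:0, C:0, D:1, E:0, F:1, G:1, H:0

Answer: A:1, B:0, C:0, D:1, E:0, F:1, G:1, H:0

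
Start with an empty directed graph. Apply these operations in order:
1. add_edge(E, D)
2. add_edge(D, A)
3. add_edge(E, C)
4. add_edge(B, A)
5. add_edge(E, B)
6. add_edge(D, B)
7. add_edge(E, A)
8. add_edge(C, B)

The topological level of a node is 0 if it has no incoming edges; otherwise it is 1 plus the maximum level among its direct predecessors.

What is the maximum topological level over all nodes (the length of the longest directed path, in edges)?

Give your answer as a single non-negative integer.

Op 1: add_edge(E, D). Edges now: 1
Op 2: add_edge(D, A). Edges now: 2
Op 3: add_edge(E, C). Edges now: 3
Op 4: add_edge(B, A). Edges now: 4
Op 5: add_edge(E, B). Edges now: 5
Op 6: add_edge(D, B). Edges now: 6
Op 7: add_edge(E, A). Edges now: 7
Op 8: add_edge(C, B). Edges now: 8
Compute levels (Kahn BFS):
  sources (in-degree 0): E
  process E: level=0
    E->A: in-degree(A)=2, level(A)>=1
    E->B: in-degree(B)=2, level(B)>=1
    E->C: in-degree(C)=0, level(C)=1, enqueue
    E->D: in-degree(D)=0, level(D)=1, enqueue
  process C: level=1
    C->B: in-degree(B)=1, level(B)>=2
  process D: level=1
    D->A: in-degree(A)=1, level(A)>=2
    D->B: in-degree(B)=0, level(B)=2, enqueue
  process B: level=2
    B->A: in-degree(A)=0, level(A)=3, enqueue
  process A: level=3
All levels: A:3, B:2, C:1, D:1, E:0
max level = 3

Answer: 3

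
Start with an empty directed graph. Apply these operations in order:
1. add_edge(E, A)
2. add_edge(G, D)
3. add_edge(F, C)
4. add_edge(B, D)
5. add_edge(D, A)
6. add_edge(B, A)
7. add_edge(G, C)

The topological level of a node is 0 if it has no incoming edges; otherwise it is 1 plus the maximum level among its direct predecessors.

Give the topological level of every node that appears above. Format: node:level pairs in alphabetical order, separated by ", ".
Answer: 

Answer: A:2, B:0, C:1, D:1, E:0, F:0, G:0

Derivation:
Op 1: add_edge(E, A). Edges now: 1
Op 2: add_edge(G, D). Edges now: 2
Op 3: add_edge(F, C). Edges now: 3
Op 4: add_edge(B, D). Edges now: 4
Op 5: add_edge(D, A). Edges now: 5
Op 6: add_edge(B, A). Edges now: 6
Op 7: add_edge(G, C). Edges now: 7
Compute levels (Kahn BFS):
  sources (in-degree 0): B, E, F, G
  process B: level=0
    B->A: in-degree(A)=2, level(A)>=1
    B->D: in-degree(D)=1, level(D)>=1
  process E: level=0
    E->A: in-degree(A)=1, level(A)>=1
  process F: level=0
    F->C: in-degree(C)=1, level(C)>=1
  process G: level=0
    G->C: in-degree(C)=0, level(C)=1, enqueue
    G->D: in-degree(D)=0, level(D)=1, enqueue
  process C: level=1
  process D: level=1
    D->A: in-degree(A)=0, level(A)=2, enqueue
  process A: level=2
All levels: A:2, B:0, C:1, D:1, E:0, F:0, G:0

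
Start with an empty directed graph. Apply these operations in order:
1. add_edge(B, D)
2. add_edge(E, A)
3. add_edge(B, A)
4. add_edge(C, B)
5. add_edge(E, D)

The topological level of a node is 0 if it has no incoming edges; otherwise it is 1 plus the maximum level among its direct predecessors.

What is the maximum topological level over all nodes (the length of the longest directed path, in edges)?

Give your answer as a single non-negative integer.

Answer: 2

Derivation:
Op 1: add_edge(B, D). Edges now: 1
Op 2: add_edge(E, A). Edges now: 2
Op 3: add_edge(B, A). Edges now: 3
Op 4: add_edge(C, B). Edges now: 4
Op 5: add_edge(E, D). Edges now: 5
Compute levels (Kahn BFS):
  sources (in-degree 0): C, E
  process C: level=0
    C->B: in-degree(B)=0, level(B)=1, enqueue
  process E: level=0
    E->A: in-degree(A)=1, level(A)>=1
    E->D: in-degree(D)=1, level(D)>=1
  process B: level=1
    B->A: in-degree(A)=0, level(A)=2, enqueue
    B->D: in-degree(D)=0, level(D)=2, enqueue
  process A: level=2
  process D: level=2
All levels: A:2, B:1, C:0, D:2, E:0
max level = 2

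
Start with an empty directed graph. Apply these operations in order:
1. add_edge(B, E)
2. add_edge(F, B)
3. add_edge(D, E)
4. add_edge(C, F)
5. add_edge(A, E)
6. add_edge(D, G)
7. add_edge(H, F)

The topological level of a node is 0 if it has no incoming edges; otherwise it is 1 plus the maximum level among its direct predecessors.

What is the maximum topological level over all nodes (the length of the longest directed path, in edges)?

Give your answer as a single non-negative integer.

Op 1: add_edge(B, E). Edges now: 1
Op 2: add_edge(F, B). Edges now: 2
Op 3: add_edge(D, E). Edges now: 3
Op 4: add_edge(C, F). Edges now: 4
Op 5: add_edge(A, E). Edges now: 5
Op 6: add_edge(D, G). Edges now: 6
Op 7: add_edge(H, F). Edges now: 7
Compute levels (Kahn BFS):
  sources (in-degree 0): A, C, D, H
  process A: level=0
    A->E: in-degree(E)=2, level(E)>=1
  process C: level=0
    C->F: in-degree(F)=1, level(F)>=1
  process D: level=0
    D->E: in-degree(E)=1, level(E)>=1
    D->G: in-degree(G)=0, level(G)=1, enqueue
  process H: level=0
    H->F: in-degree(F)=0, level(F)=1, enqueue
  process G: level=1
  process F: level=1
    F->B: in-degree(B)=0, level(B)=2, enqueue
  process B: level=2
    B->E: in-degree(E)=0, level(E)=3, enqueue
  process E: level=3
All levels: A:0, B:2, C:0, D:0, E:3, F:1, G:1, H:0
max level = 3

Answer: 3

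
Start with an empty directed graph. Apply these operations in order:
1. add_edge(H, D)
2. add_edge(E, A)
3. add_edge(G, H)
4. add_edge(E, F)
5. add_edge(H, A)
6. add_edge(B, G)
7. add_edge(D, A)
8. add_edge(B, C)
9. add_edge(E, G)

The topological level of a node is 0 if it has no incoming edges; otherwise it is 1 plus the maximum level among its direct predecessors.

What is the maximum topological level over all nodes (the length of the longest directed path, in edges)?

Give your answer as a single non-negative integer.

Answer: 4

Derivation:
Op 1: add_edge(H, D). Edges now: 1
Op 2: add_edge(E, A). Edges now: 2
Op 3: add_edge(G, H). Edges now: 3
Op 4: add_edge(E, F). Edges now: 4
Op 5: add_edge(H, A). Edges now: 5
Op 6: add_edge(B, G). Edges now: 6
Op 7: add_edge(D, A). Edges now: 7
Op 8: add_edge(B, C). Edges now: 8
Op 9: add_edge(E, G). Edges now: 9
Compute levels (Kahn BFS):
  sources (in-degree 0): B, E
  process B: level=0
    B->C: in-degree(C)=0, level(C)=1, enqueue
    B->G: in-degree(G)=1, level(G)>=1
  process E: level=0
    E->A: in-degree(A)=2, level(A)>=1
    E->F: in-degree(F)=0, level(F)=1, enqueue
    E->G: in-degree(G)=0, level(G)=1, enqueue
  process C: level=1
  process F: level=1
  process G: level=1
    G->H: in-degree(H)=0, level(H)=2, enqueue
  process H: level=2
    H->A: in-degree(A)=1, level(A)>=3
    H->D: in-degree(D)=0, level(D)=3, enqueue
  process D: level=3
    D->A: in-degree(A)=0, level(A)=4, enqueue
  process A: level=4
All levels: A:4, B:0, C:1, D:3, E:0, F:1, G:1, H:2
max level = 4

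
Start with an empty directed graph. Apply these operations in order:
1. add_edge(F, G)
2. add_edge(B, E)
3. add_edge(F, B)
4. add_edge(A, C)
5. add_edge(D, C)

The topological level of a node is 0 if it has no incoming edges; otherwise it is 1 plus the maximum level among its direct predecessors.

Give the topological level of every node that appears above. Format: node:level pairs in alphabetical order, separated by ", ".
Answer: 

Op 1: add_edge(F, G). Edges now: 1
Op 2: add_edge(B, E). Edges now: 2
Op 3: add_edge(F, B). Edges now: 3
Op 4: add_edge(A, C). Edges now: 4
Op 5: add_edge(D, C). Edges now: 5
Compute levels (Kahn BFS):
  sources (in-degree 0): A, D, F
  process A: level=0
    A->C: in-degree(C)=1, level(C)>=1
  process D: level=0
    D->C: in-degree(C)=0, level(C)=1, enqueue
  process F: level=0
    F->B: in-degree(B)=0, level(B)=1, enqueue
    F->G: in-degree(G)=0, level(G)=1, enqueue
  process C: level=1
  process B: level=1
    B->E: in-degree(E)=0, level(E)=2, enqueue
  process G: level=1
  process E: level=2
All levels: A:0, B:1, C:1, D:0, E:2, F:0, G:1

Answer: A:0, B:1, C:1, D:0, E:2, F:0, G:1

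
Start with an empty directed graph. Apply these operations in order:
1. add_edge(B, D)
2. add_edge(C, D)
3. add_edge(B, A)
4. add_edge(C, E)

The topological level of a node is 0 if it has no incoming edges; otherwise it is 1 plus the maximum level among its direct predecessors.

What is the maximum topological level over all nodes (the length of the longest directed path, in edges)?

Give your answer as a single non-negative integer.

Op 1: add_edge(B, D). Edges now: 1
Op 2: add_edge(C, D). Edges now: 2
Op 3: add_edge(B, A). Edges now: 3
Op 4: add_edge(C, E). Edges now: 4
Compute levels (Kahn BFS):
  sources (in-degree 0): B, C
  process B: level=0
    B->A: in-degree(A)=0, level(A)=1, enqueue
    B->D: in-degree(D)=1, level(D)>=1
  process C: level=0
    C->D: in-degree(D)=0, level(D)=1, enqueue
    C->E: in-degree(E)=0, level(E)=1, enqueue
  process A: level=1
  process D: level=1
  process E: level=1
All levels: A:1, B:0, C:0, D:1, E:1
max level = 1

Answer: 1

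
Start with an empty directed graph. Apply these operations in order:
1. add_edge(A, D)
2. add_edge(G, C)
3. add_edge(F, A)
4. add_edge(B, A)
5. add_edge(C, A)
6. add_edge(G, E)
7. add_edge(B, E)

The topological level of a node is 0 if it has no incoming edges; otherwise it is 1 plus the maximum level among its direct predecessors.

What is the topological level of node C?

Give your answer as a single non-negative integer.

Op 1: add_edge(A, D). Edges now: 1
Op 2: add_edge(G, C). Edges now: 2
Op 3: add_edge(F, A). Edges now: 3
Op 4: add_edge(B, A). Edges now: 4
Op 5: add_edge(C, A). Edges now: 5
Op 6: add_edge(G, E). Edges now: 6
Op 7: add_edge(B, E). Edges now: 7
Compute levels (Kahn BFS):
  sources (in-degree 0): B, F, G
  process B: level=0
    B->A: in-degree(A)=2, level(A)>=1
    B->E: in-degree(E)=1, level(E)>=1
  process F: level=0
    F->A: in-degree(A)=1, level(A)>=1
  process G: level=0
    G->C: in-degree(C)=0, level(C)=1, enqueue
    G->E: in-degree(E)=0, level(E)=1, enqueue
  process C: level=1
    C->A: in-degree(A)=0, level(A)=2, enqueue
  process E: level=1
  process A: level=2
    A->D: in-degree(D)=0, level(D)=3, enqueue
  process D: level=3
All levels: A:2, B:0, C:1, D:3, E:1, F:0, G:0
level(C) = 1

Answer: 1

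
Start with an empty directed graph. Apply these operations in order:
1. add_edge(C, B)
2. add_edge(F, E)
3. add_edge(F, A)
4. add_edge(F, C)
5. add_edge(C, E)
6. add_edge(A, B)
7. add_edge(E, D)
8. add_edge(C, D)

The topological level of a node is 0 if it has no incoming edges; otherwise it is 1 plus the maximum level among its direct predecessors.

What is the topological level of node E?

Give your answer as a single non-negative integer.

Op 1: add_edge(C, B). Edges now: 1
Op 2: add_edge(F, E). Edges now: 2
Op 3: add_edge(F, A). Edges now: 3
Op 4: add_edge(F, C). Edges now: 4
Op 5: add_edge(C, E). Edges now: 5
Op 6: add_edge(A, B). Edges now: 6
Op 7: add_edge(E, D). Edges now: 7
Op 8: add_edge(C, D). Edges now: 8
Compute levels (Kahn BFS):
  sources (in-degree 0): F
  process F: level=0
    F->A: in-degree(A)=0, level(A)=1, enqueue
    F->C: in-degree(C)=0, level(C)=1, enqueue
    F->E: in-degree(E)=1, level(E)>=1
  process A: level=1
    A->B: in-degree(B)=1, level(B)>=2
  process C: level=1
    C->B: in-degree(B)=0, level(B)=2, enqueue
    C->D: in-degree(D)=1, level(D)>=2
    C->E: in-degree(E)=0, level(E)=2, enqueue
  process B: level=2
  process E: level=2
    E->D: in-degree(D)=0, level(D)=3, enqueue
  process D: level=3
All levels: A:1, B:2, C:1, D:3, E:2, F:0
level(E) = 2

Answer: 2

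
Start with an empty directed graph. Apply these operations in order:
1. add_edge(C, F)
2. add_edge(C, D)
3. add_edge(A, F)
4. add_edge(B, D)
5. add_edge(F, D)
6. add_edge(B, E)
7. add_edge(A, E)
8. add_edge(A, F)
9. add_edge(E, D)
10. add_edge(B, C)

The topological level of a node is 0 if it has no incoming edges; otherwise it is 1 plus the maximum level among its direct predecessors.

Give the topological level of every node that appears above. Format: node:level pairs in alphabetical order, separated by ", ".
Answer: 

Answer: A:0, B:0, C:1, D:3, E:1, F:2

Derivation:
Op 1: add_edge(C, F). Edges now: 1
Op 2: add_edge(C, D). Edges now: 2
Op 3: add_edge(A, F). Edges now: 3
Op 4: add_edge(B, D). Edges now: 4
Op 5: add_edge(F, D). Edges now: 5
Op 6: add_edge(B, E). Edges now: 6
Op 7: add_edge(A, E). Edges now: 7
Op 8: add_edge(A, F) (duplicate, no change). Edges now: 7
Op 9: add_edge(E, D). Edges now: 8
Op 10: add_edge(B, C). Edges now: 9
Compute levels (Kahn BFS):
  sources (in-degree 0): A, B
  process A: level=0
    A->E: in-degree(E)=1, level(E)>=1
    A->F: in-degree(F)=1, level(F)>=1
  process B: level=0
    B->C: in-degree(C)=0, level(C)=1, enqueue
    B->D: in-degree(D)=3, level(D)>=1
    B->E: in-degree(E)=0, level(E)=1, enqueue
  process C: level=1
    C->D: in-degree(D)=2, level(D)>=2
    C->F: in-degree(F)=0, level(F)=2, enqueue
  process E: level=1
    E->D: in-degree(D)=1, level(D)>=2
  process F: level=2
    F->D: in-degree(D)=0, level(D)=3, enqueue
  process D: level=3
All levels: A:0, B:0, C:1, D:3, E:1, F:2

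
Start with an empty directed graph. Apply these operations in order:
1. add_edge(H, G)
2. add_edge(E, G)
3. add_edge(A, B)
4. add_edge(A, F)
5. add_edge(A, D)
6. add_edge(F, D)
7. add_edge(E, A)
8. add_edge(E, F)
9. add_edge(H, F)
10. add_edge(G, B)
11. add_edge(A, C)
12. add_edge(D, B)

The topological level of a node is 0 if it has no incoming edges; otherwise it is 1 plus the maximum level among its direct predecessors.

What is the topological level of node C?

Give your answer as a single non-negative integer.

Answer: 2

Derivation:
Op 1: add_edge(H, G). Edges now: 1
Op 2: add_edge(E, G). Edges now: 2
Op 3: add_edge(A, B). Edges now: 3
Op 4: add_edge(A, F). Edges now: 4
Op 5: add_edge(A, D). Edges now: 5
Op 6: add_edge(F, D). Edges now: 6
Op 7: add_edge(E, A). Edges now: 7
Op 8: add_edge(E, F). Edges now: 8
Op 9: add_edge(H, F). Edges now: 9
Op 10: add_edge(G, B). Edges now: 10
Op 11: add_edge(A, C). Edges now: 11
Op 12: add_edge(D, B). Edges now: 12
Compute levels (Kahn BFS):
  sources (in-degree 0): E, H
  process E: level=0
    E->A: in-degree(A)=0, level(A)=1, enqueue
    E->F: in-degree(F)=2, level(F)>=1
    E->G: in-degree(G)=1, level(G)>=1
  process H: level=0
    H->F: in-degree(F)=1, level(F)>=1
    H->G: in-degree(G)=0, level(G)=1, enqueue
  process A: level=1
    A->B: in-degree(B)=2, level(B)>=2
    A->C: in-degree(C)=0, level(C)=2, enqueue
    A->D: in-degree(D)=1, level(D)>=2
    A->F: in-degree(F)=0, level(F)=2, enqueue
  process G: level=1
    G->B: in-degree(B)=1, level(B)>=2
  process C: level=2
  process F: level=2
    F->D: in-degree(D)=0, level(D)=3, enqueue
  process D: level=3
    D->B: in-degree(B)=0, level(B)=4, enqueue
  process B: level=4
All levels: A:1, B:4, C:2, D:3, E:0, F:2, G:1, H:0
level(C) = 2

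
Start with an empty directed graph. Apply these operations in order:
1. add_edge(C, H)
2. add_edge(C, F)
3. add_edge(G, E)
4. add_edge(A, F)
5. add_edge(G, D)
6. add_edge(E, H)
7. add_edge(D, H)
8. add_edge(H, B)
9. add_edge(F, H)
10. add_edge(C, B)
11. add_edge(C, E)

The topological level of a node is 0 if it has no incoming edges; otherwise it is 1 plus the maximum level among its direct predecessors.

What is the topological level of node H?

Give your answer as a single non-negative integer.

Op 1: add_edge(C, H). Edges now: 1
Op 2: add_edge(C, F). Edges now: 2
Op 3: add_edge(G, E). Edges now: 3
Op 4: add_edge(A, F). Edges now: 4
Op 5: add_edge(G, D). Edges now: 5
Op 6: add_edge(E, H). Edges now: 6
Op 7: add_edge(D, H). Edges now: 7
Op 8: add_edge(H, B). Edges now: 8
Op 9: add_edge(F, H). Edges now: 9
Op 10: add_edge(C, B). Edges now: 10
Op 11: add_edge(C, E). Edges now: 11
Compute levels (Kahn BFS):
  sources (in-degree 0): A, C, G
  process A: level=0
    A->F: in-degree(F)=1, level(F)>=1
  process C: level=0
    C->B: in-degree(B)=1, level(B)>=1
    C->E: in-degree(E)=1, level(E)>=1
    C->F: in-degree(F)=0, level(F)=1, enqueue
    C->H: in-degree(H)=3, level(H)>=1
  process G: level=0
    G->D: in-degree(D)=0, level(D)=1, enqueue
    G->E: in-degree(E)=0, level(E)=1, enqueue
  process F: level=1
    F->H: in-degree(H)=2, level(H)>=2
  process D: level=1
    D->H: in-degree(H)=1, level(H)>=2
  process E: level=1
    E->H: in-degree(H)=0, level(H)=2, enqueue
  process H: level=2
    H->B: in-degree(B)=0, level(B)=3, enqueue
  process B: level=3
All levels: A:0, B:3, C:0, D:1, E:1, F:1, G:0, H:2
level(H) = 2

Answer: 2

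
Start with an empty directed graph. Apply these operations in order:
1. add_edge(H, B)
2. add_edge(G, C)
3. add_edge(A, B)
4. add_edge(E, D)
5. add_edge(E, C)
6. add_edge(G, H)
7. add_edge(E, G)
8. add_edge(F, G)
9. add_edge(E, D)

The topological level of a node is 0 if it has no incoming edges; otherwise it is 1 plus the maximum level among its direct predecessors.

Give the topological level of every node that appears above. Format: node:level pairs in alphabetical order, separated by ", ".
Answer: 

Answer: A:0, B:3, C:2, D:1, E:0, F:0, G:1, H:2

Derivation:
Op 1: add_edge(H, B). Edges now: 1
Op 2: add_edge(G, C). Edges now: 2
Op 3: add_edge(A, B). Edges now: 3
Op 4: add_edge(E, D). Edges now: 4
Op 5: add_edge(E, C). Edges now: 5
Op 6: add_edge(G, H). Edges now: 6
Op 7: add_edge(E, G). Edges now: 7
Op 8: add_edge(F, G). Edges now: 8
Op 9: add_edge(E, D) (duplicate, no change). Edges now: 8
Compute levels (Kahn BFS):
  sources (in-degree 0): A, E, F
  process A: level=0
    A->B: in-degree(B)=1, level(B)>=1
  process E: level=0
    E->C: in-degree(C)=1, level(C)>=1
    E->D: in-degree(D)=0, level(D)=1, enqueue
    E->G: in-degree(G)=1, level(G)>=1
  process F: level=0
    F->G: in-degree(G)=0, level(G)=1, enqueue
  process D: level=1
  process G: level=1
    G->C: in-degree(C)=0, level(C)=2, enqueue
    G->H: in-degree(H)=0, level(H)=2, enqueue
  process C: level=2
  process H: level=2
    H->B: in-degree(B)=0, level(B)=3, enqueue
  process B: level=3
All levels: A:0, B:3, C:2, D:1, E:0, F:0, G:1, H:2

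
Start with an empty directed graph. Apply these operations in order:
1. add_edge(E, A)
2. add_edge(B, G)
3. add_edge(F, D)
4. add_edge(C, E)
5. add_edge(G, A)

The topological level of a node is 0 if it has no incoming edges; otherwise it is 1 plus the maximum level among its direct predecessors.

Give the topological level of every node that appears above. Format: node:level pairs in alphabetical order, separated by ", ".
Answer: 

Answer: A:2, B:0, C:0, D:1, E:1, F:0, G:1

Derivation:
Op 1: add_edge(E, A). Edges now: 1
Op 2: add_edge(B, G). Edges now: 2
Op 3: add_edge(F, D). Edges now: 3
Op 4: add_edge(C, E). Edges now: 4
Op 5: add_edge(G, A). Edges now: 5
Compute levels (Kahn BFS):
  sources (in-degree 0): B, C, F
  process B: level=0
    B->G: in-degree(G)=0, level(G)=1, enqueue
  process C: level=0
    C->E: in-degree(E)=0, level(E)=1, enqueue
  process F: level=0
    F->D: in-degree(D)=0, level(D)=1, enqueue
  process G: level=1
    G->A: in-degree(A)=1, level(A)>=2
  process E: level=1
    E->A: in-degree(A)=0, level(A)=2, enqueue
  process D: level=1
  process A: level=2
All levels: A:2, B:0, C:0, D:1, E:1, F:0, G:1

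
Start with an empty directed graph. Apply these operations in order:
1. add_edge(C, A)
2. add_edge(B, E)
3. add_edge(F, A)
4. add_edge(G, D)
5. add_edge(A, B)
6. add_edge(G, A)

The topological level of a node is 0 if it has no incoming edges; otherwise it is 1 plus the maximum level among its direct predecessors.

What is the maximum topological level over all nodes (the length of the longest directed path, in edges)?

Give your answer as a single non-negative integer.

Answer: 3

Derivation:
Op 1: add_edge(C, A). Edges now: 1
Op 2: add_edge(B, E). Edges now: 2
Op 3: add_edge(F, A). Edges now: 3
Op 4: add_edge(G, D). Edges now: 4
Op 5: add_edge(A, B). Edges now: 5
Op 6: add_edge(G, A). Edges now: 6
Compute levels (Kahn BFS):
  sources (in-degree 0): C, F, G
  process C: level=0
    C->A: in-degree(A)=2, level(A)>=1
  process F: level=0
    F->A: in-degree(A)=1, level(A)>=1
  process G: level=0
    G->A: in-degree(A)=0, level(A)=1, enqueue
    G->D: in-degree(D)=0, level(D)=1, enqueue
  process A: level=1
    A->B: in-degree(B)=0, level(B)=2, enqueue
  process D: level=1
  process B: level=2
    B->E: in-degree(E)=0, level(E)=3, enqueue
  process E: level=3
All levels: A:1, B:2, C:0, D:1, E:3, F:0, G:0
max level = 3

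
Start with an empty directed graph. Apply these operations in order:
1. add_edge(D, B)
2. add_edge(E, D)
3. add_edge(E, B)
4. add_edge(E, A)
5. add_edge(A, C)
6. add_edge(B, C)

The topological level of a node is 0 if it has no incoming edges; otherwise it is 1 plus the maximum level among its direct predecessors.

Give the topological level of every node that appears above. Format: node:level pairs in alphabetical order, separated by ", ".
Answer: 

Op 1: add_edge(D, B). Edges now: 1
Op 2: add_edge(E, D). Edges now: 2
Op 3: add_edge(E, B). Edges now: 3
Op 4: add_edge(E, A). Edges now: 4
Op 5: add_edge(A, C). Edges now: 5
Op 6: add_edge(B, C). Edges now: 6
Compute levels (Kahn BFS):
  sources (in-degree 0): E
  process E: level=0
    E->A: in-degree(A)=0, level(A)=1, enqueue
    E->B: in-degree(B)=1, level(B)>=1
    E->D: in-degree(D)=0, level(D)=1, enqueue
  process A: level=1
    A->C: in-degree(C)=1, level(C)>=2
  process D: level=1
    D->B: in-degree(B)=0, level(B)=2, enqueue
  process B: level=2
    B->C: in-degree(C)=0, level(C)=3, enqueue
  process C: level=3
All levels: A:1, B:2, C:3, D:1, E:0

Answer: A:1, B:2, C:3, D:1, E:0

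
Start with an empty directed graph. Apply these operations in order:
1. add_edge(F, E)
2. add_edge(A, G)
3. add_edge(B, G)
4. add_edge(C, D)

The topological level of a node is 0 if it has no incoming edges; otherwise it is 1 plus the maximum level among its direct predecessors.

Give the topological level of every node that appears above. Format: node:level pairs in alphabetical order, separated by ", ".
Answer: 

Answer: A:0, B:0, C:0, D:1, E:1, F:0, G:1

Derivation:
Op 1: add_edge(F, E). Edges now: 1
Op 2: add_edge(A, G). Edges now: 2
Op 3: add_edge(B, G). Edges now: 3
Op 4: add_edge(C, D). Edges now: 4
Compute levels (Kahn BFS):
  sources (in-degree 0): A, B, C, F
  process A: level=0
    A->G: in-degree(G)=1, level(G)>=1
  process B: level=0
    B->G: in-degree(G)=0, level(G)=1, enqueue
  process C: level=0
    C->D: in-degree(D)=0, level(D)=1, enqueue
  process F: level=0
    F->E: in-degree(E)=0, level(E)=1, enqueue
  process G: level=1
  process D: level=1
  process E: level=1
All levels: A:0, B:0, C:0, D:1, E:1, F:0, G:1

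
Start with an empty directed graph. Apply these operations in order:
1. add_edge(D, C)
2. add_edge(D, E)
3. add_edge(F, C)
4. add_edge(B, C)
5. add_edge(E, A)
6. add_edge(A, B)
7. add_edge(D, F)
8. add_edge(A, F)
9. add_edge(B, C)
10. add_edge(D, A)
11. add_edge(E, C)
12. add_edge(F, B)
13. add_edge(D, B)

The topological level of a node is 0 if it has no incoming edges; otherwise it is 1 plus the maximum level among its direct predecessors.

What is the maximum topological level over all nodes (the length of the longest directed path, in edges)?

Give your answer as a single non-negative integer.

Op 1: add_edge(D, C). Edges now: 1
Op 2: add_edge(D, E). Edges now: 2
Op 3: add_edge(F, C). Edges now: 3
Op 4: add_edge(B, C). Edges now: 4
Op 5: add_edge(E, A). Edges now: 5
Op 6: add_edge(A, B). Edges now: 6
Op 7: add_edge(D, F). Edges now: 7
Op 8: add_edge(A, F). Edges now: 8
Op 9: add_edge(B, C) (duplicate, no change). Edges now: 8
Op 10: add_edge(D, A). Edges now: 9
Op 11: add_edge(E, C). Edges now: 10
Op 12: add_edge(F, B). Edges now: 11
Op 13: add_edge(D, B). Edges now: 12
Compute levels (Kahn BFS):
  sources (in-degree 0): D
  process D: level=0
    D->A: in-degree(A)=1, level(A)>=1
    D->B: in-degree(B)=2, level(B)>=1
    D->C: in-degree(C)=3, level(C)>=1
    D->E: in-degree(E)=0, level(E)=1, enqueue
    D->F: in-degree(F)=1, level(F)>=1
  process E: level=1
    E->A: in-degree(A)=0, level(A)=2, enqueue
    E->C: in-degree(C)=2, level(C)>=2
  process A: level=2
    A->B: in-degree(B)=1, level(B)>=3
    A->F: in-degree(F)=0, level(F)=3, enqueue
  process F: level=3
    F->B: in-degree(B)=0, level(B)=4, enqueue
    F->C: in-degree(C)=1, level(C)>=4
  process B: level=4
    B->C: in-degree(C)=0, level(C)=5, enqueue
  process C: level=5
All levels: A:2, B:4, C:5, D:0, E:1, F:3
max level = 5

Answer: 5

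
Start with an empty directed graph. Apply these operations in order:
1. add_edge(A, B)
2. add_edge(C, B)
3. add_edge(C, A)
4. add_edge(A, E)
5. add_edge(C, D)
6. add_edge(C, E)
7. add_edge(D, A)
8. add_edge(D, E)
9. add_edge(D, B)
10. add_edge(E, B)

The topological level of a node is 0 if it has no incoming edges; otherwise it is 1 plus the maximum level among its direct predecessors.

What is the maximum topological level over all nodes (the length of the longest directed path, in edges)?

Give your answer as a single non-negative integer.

Op 1: add_edge(A, B). Edges now: 1
Op 2: add_edge(C, B). Edges now: 2
Op 3: add_edge(C, A). Edges now: 3
Op 4: add_edge(A, E). Edges now: 4
Op 5: add_edge(C, D). Edges now: 5
Op 6: add_edge(C, E). Edges now: 6
Op 7: add_edge(D, A). Edges now: 7
Op 8: add_edge(D, E). Edges now: 8
Op 9: add_edge(D, B). Edges now: 9
Op 10: add_edge(E, B). Edges now: 10
Compute levels (Kahn BFS):
  sources (in-degree 0): C
  process C: level=0
    C->A: in-degree(A)=1, level(A)>=1
    C->B: in-degree(B)=3, level(B)>=1
    C->D: in-degree(D)=0, level(D)=1, enqueue
    C->E: in-degree(E)=2, level(E)>=1
  process D: level=1
    D->A: in-degree(A)=0, level(A)=2, enqueue
    D->B: in-degree(B)=2, level(B)>=2
    D->E: in-degree(E)=1, level(E)>=2
  process A: level=2
    A->B: in-degree(B)=1, level(B)>=3
    A->E: in-degree(E)=0, level(E)=3, enqueue
  process E: level=3
    E->B: in-degree(B)=0, level(B)=4, enqueue
  process B: level=4
All levels: A:2, B:4, C:0, D:1, E:3
max level = 4

Answer: 4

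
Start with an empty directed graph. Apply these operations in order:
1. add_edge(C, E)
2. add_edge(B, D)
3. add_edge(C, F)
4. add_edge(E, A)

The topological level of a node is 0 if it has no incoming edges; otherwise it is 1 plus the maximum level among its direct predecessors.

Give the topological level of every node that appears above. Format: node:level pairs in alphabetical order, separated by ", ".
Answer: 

Answer: A:2, B:0, C:0, D:1, E:1, F:1

Derivation:
Op 1: add_edge(C, E). Edges now: 1
Op 2: add_edge(B, D). Edges now: 2
Op 3: add_edge(C, F). Edges now: 3
Op 4: add_edge(E, A). Edges now: 4
Compute levels (Kahn BFS):
  sources (in-degree 0): B, C
  process B: level=0
    B->D: in-degree(D)=0, level(D)=1, enqueue
  process C: level=0
    C->E: in-degree(E)=0, level(E)=1, enqueue
    C->F: in-degree(F)=0, level(F)=1, enqueue
  process D: level=1
  process E: level=1
    E->A: in-degree(A)=0, level(A)=2, enqueue
  process F: level=1
  process A: level=2
All levels: A:2, B:0, C:0, D:1, E:1, F:1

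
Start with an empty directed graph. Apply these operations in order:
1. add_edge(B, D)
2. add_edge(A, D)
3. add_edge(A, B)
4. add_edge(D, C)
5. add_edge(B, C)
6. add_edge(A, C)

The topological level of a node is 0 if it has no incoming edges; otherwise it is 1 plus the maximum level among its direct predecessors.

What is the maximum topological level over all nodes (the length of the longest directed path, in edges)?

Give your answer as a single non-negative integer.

Op 1: add_edge(B, D). Edges now: 1
Op 2: add_edge(A, D). Edges now: 2
Op 3: add_edge(A, B). Edges now: 3
Op 4: add_edge(D, C). Edges now: 4
Op 5: add_edge(B, C). Edges now: 5
Op 6: add_edge(A, C). Edges now: 6
Compute levels (Kahn BFS):
  sources (in-degree 0): A
  process A: level=0
    A->B: in-degree(B)=0, level(B)=1, enqueue
    A->C: in-degree(C)=2, level(C)>=1
    A->D: in-degree(D)=1, level(D)>=1
  process B: level=1
    B->C: in-degree(C)=1, level(C)>=2
    B->D: in-degree(D)=0, level(D)=2, enqueue
  process D: level=2
    D->C: in-degree(C)=0, level(C)=3, enqueue
  process C: level=3
All levels: A:0, B:1, C:3, D:2
max level = 3

Answer: 3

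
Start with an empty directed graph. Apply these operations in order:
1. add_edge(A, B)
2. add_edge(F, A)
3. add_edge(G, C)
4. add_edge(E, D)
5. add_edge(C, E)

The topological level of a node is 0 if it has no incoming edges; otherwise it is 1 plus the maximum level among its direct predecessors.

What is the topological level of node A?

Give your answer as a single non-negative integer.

Op 1: add_edge(A, B). Edges now: 1
Op 2: add_edge(F, A). Edges now: 2
Op 3: add_edge(G, C). Edges now: 3
Op 4: add_edge(E, D). Edges now: 4
Op 5: add_edge(C, E). Edges now: 5
Compute levels (Kahn BFS):
  sources (in-degree 0): F, G
  process F: level=0
    F->A: in-degree(A)=0, level(A)=1, enqueue
  process G: level=0
    G->C: in-degree(C)=0, level(C)=1, enqueue
  process A: level=1
    A->B: in-degree(B)=0, level(B)=2, enqueue
  process C: level=1
    C->E: in-degree(E)=0, level(E)=2, enqueue
  process B: level=2
  process E: level=2
    E->D: in-degree(D)=0, level(D)=3, enqueue
  process D: level=3
All levels: A:1, B:2, C:1, D:3, E:2, F:0, G:0
level(A) = 1

Answer: 1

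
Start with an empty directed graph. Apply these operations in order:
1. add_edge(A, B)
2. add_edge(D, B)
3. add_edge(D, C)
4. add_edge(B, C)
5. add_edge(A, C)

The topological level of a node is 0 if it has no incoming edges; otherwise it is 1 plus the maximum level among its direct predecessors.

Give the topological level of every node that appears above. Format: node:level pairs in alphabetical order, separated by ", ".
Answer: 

Answer: A:0, B:1, C:2, D:0

Derivation:
Op 1: add_edge(A, B). Edges now: 1
Op 2: add_edge(D, B). Edges now: 2
Op 3: add_edge(D, C). Edges now: 3
Op 4: add_edge(B, C). Edges now: 4
Op 5: add_edge(A, C). Edges now: 5
Compute levels (Kahn BFS):
  sources (in-degree 0): A, D
  process A: level=0
    A->B: in-degree(B)=1, level(B)>=1
    A->C: in-degree(C)=2, level(C)>=1
  process D: level=0
    D->B: in-degree(B)=0, level(B)=1, enqueue
    D->C: in-degree(C)=1, level(C)>=1
  process B: level=1
    B->C: in-degree(C)=0, level(C)=2, enqueue
  process C: level=2
All levels: A:0, B:1, C:2, D:0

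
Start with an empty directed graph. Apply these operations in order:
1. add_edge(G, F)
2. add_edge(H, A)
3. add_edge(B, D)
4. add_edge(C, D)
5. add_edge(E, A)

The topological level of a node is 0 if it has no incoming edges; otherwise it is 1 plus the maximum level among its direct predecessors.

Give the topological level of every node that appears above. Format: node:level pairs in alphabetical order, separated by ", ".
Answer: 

Answer: A:1, B:0, C:0, D:1, E:0, F:1, G:0, H:0

Derivation:
Op 1: add_edge(G, F). Edges now: 1
Op 2: add_edge(H, A). Edges now: 2
Op 3: add_edge(B, D). Edges now: 3
Op 4: add_edge(C, D). Edges now: 4
Op 5: add_edge(E, A). Edges now: 5
Compute levels (Kahn BFS):
  sources (in-degree 0): B, C, E, G, H
  process B: level=0
    B->D: in-degree(D)=1, level(D)>=1
  process C: level=0
    C->D: in-degree(D)=0, level(D)=1, enqueue
  process E: level=0
    E->A: in-degree(A)=1, level(A)>=1
  process G: level=0
    G->F: in-degree(F)=0, level(F)=1, enqueue
  process H: level=0
    H->A: in-degree(A)=0, level(A)=1, enqueue
  process D: level=1
  process F: level=1
  process A: level=1
All levels: A:1, B:0, C:0, D:1, E:0, F:1, G:0, H:0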